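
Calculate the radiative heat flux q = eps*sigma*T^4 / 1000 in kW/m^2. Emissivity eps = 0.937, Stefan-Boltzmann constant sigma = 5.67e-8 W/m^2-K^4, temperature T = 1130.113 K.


T^4 = 1.6311e+12
q = 0.937 * 5.67e-8 * 1.6311e+12 / 1000 = 86.658 kW/m^2

86.658 kW/m^2


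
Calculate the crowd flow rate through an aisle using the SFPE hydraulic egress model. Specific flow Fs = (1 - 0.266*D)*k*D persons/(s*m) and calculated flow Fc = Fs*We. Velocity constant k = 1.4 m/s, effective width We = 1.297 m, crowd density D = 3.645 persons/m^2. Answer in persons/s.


1 - 0.266*D = 1 - 0.266*3.645 = 0.030430
Fs = 0.030430 * 1.4 * 3.645 = 0.15528 persons/(s*m)
Fc = 0.15528 * 1.297 = 0.20140 persons/s

0.20140 persons/s


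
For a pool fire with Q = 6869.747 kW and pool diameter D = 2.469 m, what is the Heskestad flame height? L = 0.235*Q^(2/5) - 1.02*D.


Q^(2/5) = 34.259
0.235 * Q^(2/5) = 8.0509
1.02 * D = 2.5184
L = 5.5325 m

5.5325 m


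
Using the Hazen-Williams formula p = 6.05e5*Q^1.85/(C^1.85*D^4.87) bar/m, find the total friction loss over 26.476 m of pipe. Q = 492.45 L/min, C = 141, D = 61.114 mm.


Q^1.85 = 95691
C^1.85 = 9463.6
D^4.87 = 4.9947e+08
p/m = 0.012248 bar/m
p_total = 0.012248 * 26.476 = 0.32428 bar

0.32428 bar


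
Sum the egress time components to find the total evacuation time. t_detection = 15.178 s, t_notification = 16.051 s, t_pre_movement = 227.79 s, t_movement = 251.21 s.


Total = 15.178 + 16.051 + 227.79 + 251.21 = 510.229 s

510.229 s


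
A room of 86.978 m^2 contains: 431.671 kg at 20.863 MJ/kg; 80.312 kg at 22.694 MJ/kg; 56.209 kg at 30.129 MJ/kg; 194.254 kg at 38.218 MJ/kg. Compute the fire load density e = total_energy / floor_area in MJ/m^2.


Total energy = 431.671*20.863 + 80.312*22.694 + 56.209*30.129 + 194.254*38.218
= 9005.952 + 1822.601 + 1693.521 + 7423.999
= 19946.07 MJ
e = 19946.07 / 86.978 = 229.32 MJ/m^2

229.32 MJ/m^2


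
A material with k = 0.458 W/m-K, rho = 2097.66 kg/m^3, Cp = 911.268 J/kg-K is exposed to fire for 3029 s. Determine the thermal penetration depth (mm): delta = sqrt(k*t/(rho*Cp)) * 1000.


alpha = 0.458 / (2097.66 * 911.268) = 2.3960e-07 m^2/s
alpha * t = 0.00072574
delta = sqrt(0.00072574) * 1000 = 26.940 mm

26.940 mm


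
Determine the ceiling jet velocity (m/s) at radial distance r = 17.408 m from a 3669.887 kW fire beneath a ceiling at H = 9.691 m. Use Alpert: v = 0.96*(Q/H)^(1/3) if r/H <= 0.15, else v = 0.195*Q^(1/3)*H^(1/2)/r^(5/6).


r/H = 17.408 / 9.691 = 1.7963
r/H > 0.15, so v = 0.195*Q^(1/3)*H^(1/2)/r^(5/6)
Q^(1/3) = 15.425
H^(1/2) = 3.1130
r^(5/6) = 10.813
v = 0.195 * 15.425 * 3.1130 / 10.813 = 0.86592 m/s

0.86592 m/s


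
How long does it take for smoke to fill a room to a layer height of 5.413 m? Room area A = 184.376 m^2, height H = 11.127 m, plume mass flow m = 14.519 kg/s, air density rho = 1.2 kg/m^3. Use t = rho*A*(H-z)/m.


H - z = 5.714 m
t = 1.2 * 184.376 * 5.714 / 14.519 = 87.074 s

87.074 s


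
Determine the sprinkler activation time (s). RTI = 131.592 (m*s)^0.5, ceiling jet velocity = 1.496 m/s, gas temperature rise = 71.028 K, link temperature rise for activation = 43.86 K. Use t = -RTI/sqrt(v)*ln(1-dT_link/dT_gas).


dT_link/dT_gas = 0.61750
ln(1 - 0.61750) = -0.96103
t = -131.592 / sqrt(1.496) * -0.96103 = 103.40 s

103.40 s


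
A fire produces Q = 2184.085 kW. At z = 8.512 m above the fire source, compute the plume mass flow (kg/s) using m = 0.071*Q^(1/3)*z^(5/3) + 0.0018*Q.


Q^(1/3) = 12.974
z^(5/3) = 35.486
First term = 0.071 * 12.974 * 35.486 = 32.689
Second term = 0.0018 * 2184.085 = 3.9314
m = 36.620 kg/s

36.620 kg/s


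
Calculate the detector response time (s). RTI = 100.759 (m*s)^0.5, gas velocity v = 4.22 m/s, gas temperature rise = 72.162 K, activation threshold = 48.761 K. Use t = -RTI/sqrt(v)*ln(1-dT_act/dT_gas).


dT_act/dT_gas = 0.67572
ln(1 - 0.67572) = -1.1261
t = -100.759 / sqrt(4.22) * -1.1261 = 55.235 s

55.235 s


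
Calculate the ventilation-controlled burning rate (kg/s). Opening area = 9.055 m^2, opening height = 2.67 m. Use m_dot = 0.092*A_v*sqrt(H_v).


sqrt(H_v) = 1.6340
m_dot = 0.092 * 9.055 * 1.6340 = 1.3612 kg/s

1.3612 kg/s


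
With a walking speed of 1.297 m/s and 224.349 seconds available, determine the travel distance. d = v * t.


d = 1.297 * 224.349 = 290.98 m

290.98 m


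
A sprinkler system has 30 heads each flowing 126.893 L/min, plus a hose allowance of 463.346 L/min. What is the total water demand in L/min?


Sprinkler demand = 30 * 126.893 = 3806.79 L/min
Total = 3806.79 + 463.346 = 4270.136 L/min

4270.136 L/min


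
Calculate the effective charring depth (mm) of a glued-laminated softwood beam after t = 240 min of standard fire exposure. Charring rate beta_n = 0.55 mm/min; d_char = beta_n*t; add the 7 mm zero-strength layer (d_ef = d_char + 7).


d_char = 0.55 * 240 = 132 mm
d_ef = 132 + 1.0*7 = 139 mm

139 mm


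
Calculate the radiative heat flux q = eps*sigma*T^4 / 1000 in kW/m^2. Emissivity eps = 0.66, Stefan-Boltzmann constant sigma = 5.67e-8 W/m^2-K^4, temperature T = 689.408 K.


T^4 = 2.2589e+11
q = 0.66 * 5.67e-8 * 2.2589e+11 / 1000 = 8.4534 kW/m^2

8.4534 kW/m^2


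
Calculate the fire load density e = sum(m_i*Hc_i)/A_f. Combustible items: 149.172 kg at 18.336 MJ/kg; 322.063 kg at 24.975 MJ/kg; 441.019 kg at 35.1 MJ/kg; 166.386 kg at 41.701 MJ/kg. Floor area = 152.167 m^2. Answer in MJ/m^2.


Total energy = 149.172*18.336 + 322.063*24.975 + 441.019*35.1 + 166.386*41.701
= 2735.218 + 8043.523 + 15479.77 + 6938.463
= 33196.97 MJ
e = 33196.97 / 152.167 = 218.16 MJ/m^2

218.16 MJ/m^2


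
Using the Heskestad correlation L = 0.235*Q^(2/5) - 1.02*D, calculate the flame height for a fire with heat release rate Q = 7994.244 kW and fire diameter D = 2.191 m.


Q^(2/5) = 36.401
0.235 * Q^(2/5) = 8.5542
1.02 * D = 2.2348
L = 6.3194 m

6.3194 m


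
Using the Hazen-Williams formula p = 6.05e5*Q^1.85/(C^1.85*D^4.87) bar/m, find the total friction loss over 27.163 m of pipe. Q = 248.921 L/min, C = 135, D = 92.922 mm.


Q^1.85 = 27084
C^1.85 = 8732.1
D^4.87 = 3.8436e+09
p/m = 0.00048822 bar/m
p_total = 0.00048822 * 27.163 = 0.013261 bar

0.013261 bar


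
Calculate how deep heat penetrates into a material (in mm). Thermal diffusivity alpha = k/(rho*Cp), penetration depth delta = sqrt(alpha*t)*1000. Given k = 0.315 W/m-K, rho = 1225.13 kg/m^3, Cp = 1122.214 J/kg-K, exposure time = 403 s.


alpha = 0.315 / (1225.13 * 1122.214) = 2.2911e-07 m^2/s
alpha * t = 9.2333e-05
delta = sqrt(9.2333e-05) * 1000 = 9.6090 mm

9.6090 mm


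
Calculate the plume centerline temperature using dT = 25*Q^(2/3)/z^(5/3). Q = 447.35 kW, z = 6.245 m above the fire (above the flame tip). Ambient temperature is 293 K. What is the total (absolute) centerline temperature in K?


Q^(2/3) = 58.492
z^(5/3) = 21.178
dT = 25 * 58.492 / 21.178 = 69.048 K
T = 293 + 69.048 = 362.05 K

362.05 K


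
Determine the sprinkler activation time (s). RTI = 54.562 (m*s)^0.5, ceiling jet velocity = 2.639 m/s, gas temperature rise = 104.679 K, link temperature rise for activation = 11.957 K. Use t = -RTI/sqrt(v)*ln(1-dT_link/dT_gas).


dT_link/dT_gas = 0.11423
ln(1 - 0.11423) = -0.12129
t = -54.562 / sqrt(2.639) * -0.12129 = 4.0739 s

4.0739 s


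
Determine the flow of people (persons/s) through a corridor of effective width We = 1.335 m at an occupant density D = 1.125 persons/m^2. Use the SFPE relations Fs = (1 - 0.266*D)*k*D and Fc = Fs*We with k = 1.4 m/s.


1 - 0.266*D = 1 - 0.266*1.125 = 0.70075
Fs = 0.70075 * 1.4 * 1.125 = 1.1037 persons/(s*m)
Fc = 1.1037 * 1.335 = 1.4734 persons/s

1.4734 persons/s


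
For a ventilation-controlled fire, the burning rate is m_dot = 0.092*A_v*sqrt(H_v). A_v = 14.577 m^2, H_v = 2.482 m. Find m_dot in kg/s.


sqrt(H_v) = 1.5754
m_dot = 0.092 * 14.577 * 1.5754 = 2.1128 kg/s

2.1128 kg/s


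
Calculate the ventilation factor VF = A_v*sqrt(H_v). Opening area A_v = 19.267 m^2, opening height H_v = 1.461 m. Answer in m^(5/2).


sqrt(H_v) = 1.2087
VF = 19.267 * 1.2087 = 23.288 m^(5/2)

23.288 m^(5/2)


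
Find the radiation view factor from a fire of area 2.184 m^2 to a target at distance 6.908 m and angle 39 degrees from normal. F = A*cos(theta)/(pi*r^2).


cos(39 deg) = 0.77715
pi*r^2 = 149.92
F = 2.184 * 0.77715 / 149.92 = 0.011321

0.011321


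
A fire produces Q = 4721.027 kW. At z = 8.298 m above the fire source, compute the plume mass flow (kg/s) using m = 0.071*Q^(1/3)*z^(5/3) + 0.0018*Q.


Q^(1/3) = 16.776
z^(5/3) = 34.011
First term = 0.071 * 16.776 * 34.011 = 40.510
Second term = 0.0018 * 4721.027 = 8.4978
m = 49.008 kg/s

49.008 kg/s


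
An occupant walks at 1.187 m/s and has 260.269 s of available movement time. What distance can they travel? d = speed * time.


d = 1.187 * 260.269 = 308.94 m

308.94 m


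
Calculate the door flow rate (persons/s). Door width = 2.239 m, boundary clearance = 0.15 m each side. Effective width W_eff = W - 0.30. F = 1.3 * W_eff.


W_eff = 2.239 - 0.30 = 1.939 m
F = 1.3 * 1.939 = 2.5207 persons/s

2.5207 persons/s


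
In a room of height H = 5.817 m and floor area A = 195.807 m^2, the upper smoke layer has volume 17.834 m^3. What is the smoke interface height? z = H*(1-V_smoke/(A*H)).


V/(A*H) = 0.015657
1 - 0.015657 = 0.98434
z = 5.817 * 0.98434 = 5.7259 m

5.7259 m


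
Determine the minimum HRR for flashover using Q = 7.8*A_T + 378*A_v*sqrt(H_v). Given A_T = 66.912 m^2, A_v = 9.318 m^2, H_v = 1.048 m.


7.8*A_T = 521.91
sqrt(H_v) = 1.0237
378*A_v*sqrt(H_v) = 3605.7
Q = 521.91 + 3605.7 = 4127.7 kW

4127.7 kW


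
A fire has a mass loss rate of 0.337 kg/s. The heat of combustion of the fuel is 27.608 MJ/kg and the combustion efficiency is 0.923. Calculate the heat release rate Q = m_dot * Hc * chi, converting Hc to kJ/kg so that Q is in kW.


Hc = 27.608 MJ/kg = 27.608 * 1000 kJ/kg = 27608 kJ/kg
Q = 0.337 kg/s * 27608 kJ/kg * 0.923 = 8587.5 kW

8587.5 kW


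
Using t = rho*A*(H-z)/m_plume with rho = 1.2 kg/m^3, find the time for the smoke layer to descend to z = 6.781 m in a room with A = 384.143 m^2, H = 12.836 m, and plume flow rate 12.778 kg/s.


H - z = 6.055 m
t = 1.2 * 384.143 * 6.055 / 12.778 = 218.44 s

218.44 s


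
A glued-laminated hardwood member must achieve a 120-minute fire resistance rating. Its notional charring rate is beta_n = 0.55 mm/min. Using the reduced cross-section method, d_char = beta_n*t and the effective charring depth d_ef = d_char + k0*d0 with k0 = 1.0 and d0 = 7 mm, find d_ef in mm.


d_char = 0.55 * 120 = 66 mm
d_ef = 66 + 1.0*7 = 73 mm

73 mm


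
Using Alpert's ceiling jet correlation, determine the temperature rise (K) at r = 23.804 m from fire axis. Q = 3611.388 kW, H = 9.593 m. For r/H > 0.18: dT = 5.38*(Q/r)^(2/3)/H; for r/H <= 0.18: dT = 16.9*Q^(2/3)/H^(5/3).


r/H = 23.804 / 9.593 = 2.4814
r/H > 0.18, so dT = 5.38*(Q/r)^(2/3)/H
Q/r = 151.71
(Q/r)^(2/3) = 28.446
dT = 5.38 * 28.446 / 9.593 = 15.953 K

15.953 K


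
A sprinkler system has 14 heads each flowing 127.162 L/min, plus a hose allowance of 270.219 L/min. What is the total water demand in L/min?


Sprinkler demand = 14 * 127.162 = 1780.268 L/min
Total = 1780.268 + 270.219 = 2050.487 L/min

2050.487 L/min


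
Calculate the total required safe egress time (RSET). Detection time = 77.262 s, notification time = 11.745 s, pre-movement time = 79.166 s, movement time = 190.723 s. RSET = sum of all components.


Total = 77.262 + 11.745 + 79.166 + 190.723 = 358.896 s

358.896 s


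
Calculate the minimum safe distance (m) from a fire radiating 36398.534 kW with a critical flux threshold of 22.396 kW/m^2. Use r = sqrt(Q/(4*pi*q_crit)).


4*pi*q_crit = 281.44
Q/(4*pi*q_crit) = 129.33
r = sqrt(129.33) = 11.372 m

11.372 m


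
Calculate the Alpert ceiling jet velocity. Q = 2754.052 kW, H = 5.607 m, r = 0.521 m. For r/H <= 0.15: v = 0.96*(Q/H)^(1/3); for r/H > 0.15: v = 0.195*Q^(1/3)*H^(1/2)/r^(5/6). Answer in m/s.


r/H = 0.521 / 5.607 = 0.092920
r/H <= 0.15, so v = 0.96*(Q/H)^(1/3)
Q/H = 491.18
(Q/H)^(1/3) = 7.8901
v = 0.96 * 7.8901 = 7.5745 m/s

7.5745 m/s


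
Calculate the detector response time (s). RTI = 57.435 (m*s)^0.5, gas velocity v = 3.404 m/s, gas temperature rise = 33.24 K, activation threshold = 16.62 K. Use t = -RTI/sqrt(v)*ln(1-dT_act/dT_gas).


dT_act/dT_gas = 0.5
ln(1 - 0.5) = -0.69315
t = -57.435 / sqrt(3.404) * -0.69315 = 21.578 s

21.578 s


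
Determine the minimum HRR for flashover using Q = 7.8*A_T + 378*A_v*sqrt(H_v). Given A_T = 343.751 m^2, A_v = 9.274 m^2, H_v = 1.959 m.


7.8*A_T = 2681.3
sqrt(H_v) = 1.3996
378*A_v*sqrt(H_v) = 4906.5
Q = 2681.3 + 4906.5 = 7587.8 kW

7587.8 kW


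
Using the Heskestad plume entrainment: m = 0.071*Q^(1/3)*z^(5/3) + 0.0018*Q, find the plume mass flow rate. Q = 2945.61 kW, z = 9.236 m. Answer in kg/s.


Q^(1/3) = 14.335
z^(5/3) = 40.657
First term = 0.071 * 14.335 * 40.657 = 41.380
Second term = 0.0018 * 2945.61 = 5.3021
m = 46.682 kg/s

46.682 kg/s


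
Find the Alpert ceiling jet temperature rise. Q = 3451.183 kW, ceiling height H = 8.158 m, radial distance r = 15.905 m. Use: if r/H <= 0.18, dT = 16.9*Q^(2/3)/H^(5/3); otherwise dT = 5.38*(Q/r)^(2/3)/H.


r/H = 15.905 / 8.158 = 1.9496
r/H > 0.18, so dT = 5.38*(Q/r)^(2/3)/H
Q/r = 216.99
(Q/r)^(2/3) = 36.110
dT = 5.38 * 36.110 / 8.158 = 23.813 K

23.813 K


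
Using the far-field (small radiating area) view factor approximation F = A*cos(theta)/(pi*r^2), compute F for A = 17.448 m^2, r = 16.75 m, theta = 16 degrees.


cos(16 deg) = 0.96126
pi*r^2 = 881.41
F = 17.448 * 0.96126 / 881.41 = 0.019029

0.019029


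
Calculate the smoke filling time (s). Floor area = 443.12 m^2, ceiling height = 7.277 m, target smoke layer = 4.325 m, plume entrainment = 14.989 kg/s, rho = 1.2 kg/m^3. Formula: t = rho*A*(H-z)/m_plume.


H - z = 2.952 m
t = 1.2 * 443.12 * 2.952 / 14.989 = 104.72 s

104.72 s


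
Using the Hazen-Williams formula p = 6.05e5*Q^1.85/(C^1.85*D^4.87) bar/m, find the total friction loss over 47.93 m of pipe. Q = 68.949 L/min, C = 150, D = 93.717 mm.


Q^1.85 = 2519.3
C^1.85 = 10611
D^4.87 = 4.0064e+09
p/m = 3.5852e-05 bar/m
p_total = 3.5852e-05 * 47.93 = 0.0017184 bar

0.0017184 bar


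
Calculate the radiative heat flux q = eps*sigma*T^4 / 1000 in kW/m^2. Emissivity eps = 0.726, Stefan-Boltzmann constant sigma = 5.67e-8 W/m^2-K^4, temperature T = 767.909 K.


T^4 = 3.4773e+11
q = 0.726 * 5.67e-8 * 3.4773e+11 / 1000 = 14.314 kW/m^2

14.314 kW/m^2


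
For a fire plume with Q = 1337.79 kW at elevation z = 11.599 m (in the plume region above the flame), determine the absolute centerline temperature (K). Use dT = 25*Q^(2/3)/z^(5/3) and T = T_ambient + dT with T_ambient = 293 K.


Q^(2/3) = 121.41
z^(5/3) = 59.434
dT = 25 * 121.41 / 59.434 = 51.070 K
T = 293 + 51.070 = 344.07 K

344.07 K


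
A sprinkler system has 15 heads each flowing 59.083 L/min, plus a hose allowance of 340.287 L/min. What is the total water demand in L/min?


Sprinkler demand = 15 * 59.083 = 886.245 L/min
Total = 886.245 + 340.287 = 1226.532 L/min

1226.532 L/min


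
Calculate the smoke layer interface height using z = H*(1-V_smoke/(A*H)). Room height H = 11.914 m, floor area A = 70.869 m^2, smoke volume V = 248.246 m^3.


V/(A*H) = 0.29401
1 - 0.29401 = 0.70599
z = 11.914 * 0.70599 = 8.4111 m

8.4111 m


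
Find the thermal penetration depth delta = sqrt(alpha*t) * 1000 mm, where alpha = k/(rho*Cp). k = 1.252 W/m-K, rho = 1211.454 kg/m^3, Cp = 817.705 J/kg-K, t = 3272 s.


alpha = 1.252 / (1211.454 * 817.705) = 1.2639e-06 m^2/s
alpha * t = 0.0041354
delta = sqrt(0.0041354) * 1000 = 64.307 mm

64.307 mm


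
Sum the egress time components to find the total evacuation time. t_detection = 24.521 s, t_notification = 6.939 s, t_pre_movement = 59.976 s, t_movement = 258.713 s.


Total = 24.521 + 6.939 + 59.976 + 258.713 = 350.149 s

350.149 s


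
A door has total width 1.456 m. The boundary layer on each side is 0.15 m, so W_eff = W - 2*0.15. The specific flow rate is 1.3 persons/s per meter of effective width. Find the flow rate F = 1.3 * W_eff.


W_eff = 1.456 - 0.30 = 1.156 m
F = 1.3 * 1.156 = 1.5028 persons/s

1.5028 persons/s


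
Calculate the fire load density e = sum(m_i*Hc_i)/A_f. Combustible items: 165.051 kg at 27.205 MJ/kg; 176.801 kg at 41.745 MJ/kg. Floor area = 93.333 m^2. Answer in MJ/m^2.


Total energy = 165.051*27.205 + 176.801*41.745
= 4490.212 + 7380.558
= 11870.77 MJ
e = 11870.77 / 93.333 = 127.19 MJ/m^2

127.19 MJ/m^2


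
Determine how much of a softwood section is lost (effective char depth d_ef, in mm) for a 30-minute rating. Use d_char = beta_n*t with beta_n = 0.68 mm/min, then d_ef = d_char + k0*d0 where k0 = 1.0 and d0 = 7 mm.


d_char = 0.68 * 30 = 20.4 mm
d_ef = 20.4 + 1.0*7 = 27.4 mm

27.4 mm


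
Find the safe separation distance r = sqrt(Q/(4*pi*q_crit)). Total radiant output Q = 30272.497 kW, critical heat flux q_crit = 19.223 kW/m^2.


4*pi*q_crit = 241.56
Q/(4*pi*q_crit) = 125.32
r = sqrt(125.32) = 11.195 m

11.195 m


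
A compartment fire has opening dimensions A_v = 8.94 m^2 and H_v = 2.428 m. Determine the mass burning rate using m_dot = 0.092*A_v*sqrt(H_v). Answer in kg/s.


sqrt(H_v) = 1.5582
m_dot = 0.092 * 8.94 * 1.5582 = 1.2816 kg/s

1.2816 kg/s


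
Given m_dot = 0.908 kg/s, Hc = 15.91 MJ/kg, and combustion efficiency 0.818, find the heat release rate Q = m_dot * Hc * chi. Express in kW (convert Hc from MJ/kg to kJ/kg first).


Hc = 15.91 MJ/kg = 15.91 * 1000 kJ/kg = 15910 kJ/kg
Q = 0.908 kg/s * 15910 kJ/kg * 0.818 = 11817 kW

11817 kW


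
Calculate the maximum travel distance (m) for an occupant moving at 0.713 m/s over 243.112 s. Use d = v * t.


d = 0.713 * 243.112 = 173.34 m

173.34 m


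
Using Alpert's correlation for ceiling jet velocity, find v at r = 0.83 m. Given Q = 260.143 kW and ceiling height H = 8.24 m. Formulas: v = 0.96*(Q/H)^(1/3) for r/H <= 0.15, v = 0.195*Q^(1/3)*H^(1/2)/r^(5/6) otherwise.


r/H = 0.83 / 8.24 = 0.10073
r/H <= 0.15, so v = 0.96*(Q/H)^(1/3)
Q/H = 31.571
(Q/H)^(1/3) = 3.1605
v = 0.96 * 3.1605 = 3.0341 m/s

3.0341 m/s


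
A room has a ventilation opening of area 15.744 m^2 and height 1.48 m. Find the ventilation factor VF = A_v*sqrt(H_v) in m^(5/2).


sqrt(H_v) = 1.2166
VF = 15.744 * 1.2166 = 19.153 m^(5/2)

19.153 m^(5/2)


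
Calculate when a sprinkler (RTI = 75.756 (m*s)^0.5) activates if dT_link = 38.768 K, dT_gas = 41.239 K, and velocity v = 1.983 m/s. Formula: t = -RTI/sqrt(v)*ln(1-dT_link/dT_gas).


dT_link/dT_gas = 0.94008
ln(1 - 0.94008) = -2.8148
t = -75.756 / sqrt(1.983) * -2.8148 = 151.42 s

151.42 s


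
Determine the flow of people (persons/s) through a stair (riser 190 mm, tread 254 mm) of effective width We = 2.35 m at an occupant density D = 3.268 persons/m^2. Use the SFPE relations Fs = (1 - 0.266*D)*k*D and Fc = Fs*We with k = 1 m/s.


1 - 0.266*D = 1 - 0.266*3.268 = 0.13071
Fs = 0.13071 * 1 * 3.268 = 0.42717 persons/(s*m)
Fc = 0.42717 * 2.35 = 1.0038 persons/s

1.0038 persons/s


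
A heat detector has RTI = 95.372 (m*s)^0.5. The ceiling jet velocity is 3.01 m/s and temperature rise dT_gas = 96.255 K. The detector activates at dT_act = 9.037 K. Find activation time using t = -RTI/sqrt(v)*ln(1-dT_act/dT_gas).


dT_act/dT_gas = 0.093886
ln(1 - 0.093886) = -0.098590
t = -95.372 / sqrt(3.01) * -0.098590 = 5.4197 s

5.4197 s


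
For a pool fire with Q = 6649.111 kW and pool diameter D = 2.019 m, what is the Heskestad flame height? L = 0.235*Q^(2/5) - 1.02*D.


Q^(2/5) = 33.815
0.235 * Q^(2/5) = 7.9465
1.02 * D = 2.0594
L = 5.8871 m

5.8871 m


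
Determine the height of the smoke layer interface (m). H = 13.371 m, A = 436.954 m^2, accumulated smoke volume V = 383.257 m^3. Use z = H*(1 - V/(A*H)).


V/(A*H) = 0.065598
1 - 0.065598 = 0.93440
z = 13.371 * 0.93440 = 12.494 m

12.494 m


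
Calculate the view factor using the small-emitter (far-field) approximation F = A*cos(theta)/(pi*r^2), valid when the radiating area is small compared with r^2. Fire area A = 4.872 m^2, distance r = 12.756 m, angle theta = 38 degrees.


cos(38 deg) = 0.78801
pi*r^2 = 511.19
F = 4.872 * 0.78801 / 511.19 = 0.0075104

0.0075104


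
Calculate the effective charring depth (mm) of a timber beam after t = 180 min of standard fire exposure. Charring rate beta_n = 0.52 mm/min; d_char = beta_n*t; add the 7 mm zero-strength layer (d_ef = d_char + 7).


d_char = 0.52 * 180 = 93.6 mm
d_ef = 93.6 + 1.0*7 = 100.6 mm

100.6 mm


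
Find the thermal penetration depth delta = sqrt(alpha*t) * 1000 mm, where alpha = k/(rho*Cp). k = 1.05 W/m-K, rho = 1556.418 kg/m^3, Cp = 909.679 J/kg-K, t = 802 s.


alpha = 1.05 / (1556.418 * 909.679) = 7.4161e-07 m^2/s
alpha * t = 0.00059477
delta = sqrt(0.00059477) * 1000 = 24.388 mm

24.388 mm


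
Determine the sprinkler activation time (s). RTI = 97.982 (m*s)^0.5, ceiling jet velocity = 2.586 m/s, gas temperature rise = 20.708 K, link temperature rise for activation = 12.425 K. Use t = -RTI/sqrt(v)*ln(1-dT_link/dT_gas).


dT_link/dT_gas = 0.60001
ln(1 - 0.60001) = -0.91631
t = -97.982 / sqrt(2.586) * -0.91631 = 55.831 s

55.831 s


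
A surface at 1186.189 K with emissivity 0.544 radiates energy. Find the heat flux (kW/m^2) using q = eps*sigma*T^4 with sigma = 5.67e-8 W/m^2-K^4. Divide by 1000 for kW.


T^4 = 1.9798e+12
q = 0.544 * 5.67e-8 * 1.9798e+12 / 1000 = 61.066 kW/m^2

61.066 kW/m^2


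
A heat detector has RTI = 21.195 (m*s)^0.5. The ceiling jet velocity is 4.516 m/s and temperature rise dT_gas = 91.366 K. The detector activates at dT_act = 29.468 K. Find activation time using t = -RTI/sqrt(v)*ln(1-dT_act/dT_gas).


dT_act/dT_gas = 0.32253
ln(1 - 0.32253) = -0.38939
t = -21.195 / sqrt(4.516) * -0.38939 = 3.8836 s

3.8836 s


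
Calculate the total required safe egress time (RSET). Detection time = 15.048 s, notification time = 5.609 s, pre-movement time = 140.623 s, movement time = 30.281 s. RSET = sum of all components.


Total = 15.048 + 5.609 + 140.623 + 30.281 = 191.561 s

191.561 s


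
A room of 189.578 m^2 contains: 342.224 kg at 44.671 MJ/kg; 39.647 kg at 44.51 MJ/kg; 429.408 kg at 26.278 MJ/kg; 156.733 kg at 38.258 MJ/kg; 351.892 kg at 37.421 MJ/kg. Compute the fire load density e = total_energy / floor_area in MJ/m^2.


Total energy = 342.224*44.671 + 39.647*44.51 + 429.408*26.278 + 156.733*38.258 + 351.892*37.421
= 15287.49 + 1764.688 + 11283.98 + 5996.291 + 13168.15
= 47500.60 MJ
e = 47500.60 / 189.578 = 250.56 MJ/m^2

250.56 MJ/m^2


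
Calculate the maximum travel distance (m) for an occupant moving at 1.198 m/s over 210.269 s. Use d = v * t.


d = 1.198 * 210.269 = 251.90 m

251.90 m


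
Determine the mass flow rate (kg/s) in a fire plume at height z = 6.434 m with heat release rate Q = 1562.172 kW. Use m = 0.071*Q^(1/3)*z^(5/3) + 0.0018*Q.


Q^(1/3) = 11.603
z^(5/3) = 22.257
First term = 0.071 * 11.603 * 22.257 = 18.336
Second term = 0.0018 * 1562.172 = 2.8119
m = 21.148 kg/s

21.148 kg/s


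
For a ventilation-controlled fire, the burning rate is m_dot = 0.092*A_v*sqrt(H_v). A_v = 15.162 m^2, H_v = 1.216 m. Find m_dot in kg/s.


sqrt(H_v) = 1.1027
m_dot = 0.092 * 15.162 * 1.1027 = 1.5382 kg/s

1.5382 kg/s


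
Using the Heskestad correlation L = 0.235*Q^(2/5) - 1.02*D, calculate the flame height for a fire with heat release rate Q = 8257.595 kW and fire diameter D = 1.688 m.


Q^(2/5) = 36.876
0.235 * Q^(2/5) = 8.6658
1.02 * D = 1.7218
L = 6.9441 m

6.9441 m


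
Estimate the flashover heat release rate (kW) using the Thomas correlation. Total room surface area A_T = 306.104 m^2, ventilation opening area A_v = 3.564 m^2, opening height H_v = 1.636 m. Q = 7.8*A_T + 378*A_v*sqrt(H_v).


7.8*A_T = 2387.6
sqrt(H_v) = 1.2791
378*A_v*sqrt(H_v) = 1723.1
Q = 2387.6 + 1723.1 = 4110.8 kW

4110.8 kW


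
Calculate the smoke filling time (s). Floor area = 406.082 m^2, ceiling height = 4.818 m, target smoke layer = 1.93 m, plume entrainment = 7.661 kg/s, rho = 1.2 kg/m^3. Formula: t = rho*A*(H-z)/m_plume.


H - z = 2.888 m
t = 1.2 * 406.082 * 2.888 / 7.661 = 183.70 s

183.70 s


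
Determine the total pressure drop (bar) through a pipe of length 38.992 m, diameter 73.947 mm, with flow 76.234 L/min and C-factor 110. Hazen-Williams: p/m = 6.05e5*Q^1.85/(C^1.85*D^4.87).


Q^1.85 = 3033.7
C^1.85 = 5978.3
D^4.87 = 1.2637e+09
p/m = 0.00024295 bar/m
p_total = 0.00024295 * 38.992 = 0.0094730 bar

0.0094730 bar


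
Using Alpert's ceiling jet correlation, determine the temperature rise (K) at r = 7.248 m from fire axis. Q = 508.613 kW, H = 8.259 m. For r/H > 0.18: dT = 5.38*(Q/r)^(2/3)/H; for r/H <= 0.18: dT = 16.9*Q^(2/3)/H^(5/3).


r/H = 7.248 / 8.259 = 0.87759
r/H > 0.18, so dT = 5.38*(Q/r)^(2/3)/H
Q/r = 70.173
(Q/r)^(2/3) = 17.013
dT = 5.38 * 17.013 / 8.259 = 11.082 K

11.082 K


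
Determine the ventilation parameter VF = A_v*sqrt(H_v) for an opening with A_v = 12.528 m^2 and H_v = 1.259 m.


sqrt(H_v) = 1.1221
VF = 12.528 * 1.1221 = 14.057 m^(5/2)

14.057 m^(5/2)


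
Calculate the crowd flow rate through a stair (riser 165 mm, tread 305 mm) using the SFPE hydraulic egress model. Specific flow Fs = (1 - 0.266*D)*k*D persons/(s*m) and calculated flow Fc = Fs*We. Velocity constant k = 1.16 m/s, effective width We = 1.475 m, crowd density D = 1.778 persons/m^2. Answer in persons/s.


1 - 0.266*D = 1 - 0.266*1.778 = 0.52705
Fs = 0.52705 * 1.16 * 1.778 = 1.0870 persons/(s*m)
Fc = 1.0870 * 1.475 = 1.6034 persons/s

1.6034 persons/s


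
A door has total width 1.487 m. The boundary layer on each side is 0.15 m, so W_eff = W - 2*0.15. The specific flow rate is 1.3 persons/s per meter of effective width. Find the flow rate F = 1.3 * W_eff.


W_eff = 1.487 - 0.30 = 1.187 m
F = 1.3 * 1.187 = 1.5431 persons/s

1.5431 persons/s


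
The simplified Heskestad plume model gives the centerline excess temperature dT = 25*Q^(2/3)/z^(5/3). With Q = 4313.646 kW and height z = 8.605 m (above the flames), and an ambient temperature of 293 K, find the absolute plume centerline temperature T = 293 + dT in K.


Q^(2/3) = 264.99
z^(5/3) = 36.134
dT = 25 * 264.99 / 36.134 = 183.34 K
T = 293 + 183.34 = 476.34 K

476.34 K


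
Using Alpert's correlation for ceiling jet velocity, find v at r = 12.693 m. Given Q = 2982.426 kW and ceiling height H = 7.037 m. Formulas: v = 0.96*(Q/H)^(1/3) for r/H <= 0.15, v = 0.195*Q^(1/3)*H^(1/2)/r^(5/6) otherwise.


r/H = 12.693 / 7.037 = 1.8038
r/H > 0.15, so v = 0.195*Q^(1/3)*H^(1/2)/r^(5/6)
Q^(1/3) = 14.394
H^(1/2) = 2.6527
r^(5/6) = 8.3107
v = 0.195 * 14.394 * 2.6527 / 8.3107 = 0.89595 m/s

0.89595 m/s


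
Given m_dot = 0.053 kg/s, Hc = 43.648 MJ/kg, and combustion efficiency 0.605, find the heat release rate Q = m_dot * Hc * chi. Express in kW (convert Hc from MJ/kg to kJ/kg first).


Hc = 43.648 MJ/kg = 43.648 * 1000 kJ/kg = 43648 kJ/kg
Q = 0.053 kg/s * 43648 kJ/kg * 0.605 = 1399.6 kW

1399.6 kW


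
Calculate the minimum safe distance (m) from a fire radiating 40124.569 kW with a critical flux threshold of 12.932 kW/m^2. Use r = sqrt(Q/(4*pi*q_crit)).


4*pi*q_crit = 162.51
Q/(4*pi*q_crit) = 246.91
r = sqrt(246.91) = 15.713 m

15.713 m


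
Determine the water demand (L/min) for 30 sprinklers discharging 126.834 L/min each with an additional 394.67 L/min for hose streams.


Sprinkler demand = 30 * 126.834 = 3805.02 L/min
Total = 3805.02 + 394.67 = 4199.69 L/min

4199.69 L/min


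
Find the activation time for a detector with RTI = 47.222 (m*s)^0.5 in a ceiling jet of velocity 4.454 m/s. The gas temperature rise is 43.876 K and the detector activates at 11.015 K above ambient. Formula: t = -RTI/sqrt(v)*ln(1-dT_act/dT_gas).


dT_act/dT_gas = 0.25105
ln(1 - 0.25105) = -0.28908
t = -47.222 / sqrt(4.454) * -0.28908 = 6.4683 s

6.4683 s


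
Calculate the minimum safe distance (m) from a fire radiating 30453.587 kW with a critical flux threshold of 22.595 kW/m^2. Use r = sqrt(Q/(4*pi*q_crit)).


4*pi*q_crit = 283.94
Q/(4*pi*q_crit) = 107.25
r = sqrt(107.25) = 10.356 m

10.356 m


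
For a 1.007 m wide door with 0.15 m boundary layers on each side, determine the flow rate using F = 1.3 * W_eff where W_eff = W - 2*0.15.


W_eff = 1.007 - 0.30 = 0.707 m
F = 1.3 * 0.707 = 0.91910 persons/s

0.91910 persons/s


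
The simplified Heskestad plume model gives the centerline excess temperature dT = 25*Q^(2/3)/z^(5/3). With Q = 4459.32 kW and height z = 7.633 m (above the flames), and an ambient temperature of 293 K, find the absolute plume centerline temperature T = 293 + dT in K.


Q^(2/3) = 270.92
z^(5/3) = 29.591
dT = 25 * 270.92 / 29.591 = 228.89 K
T = 293 + 228.89 = 521.89 K

521.89 K


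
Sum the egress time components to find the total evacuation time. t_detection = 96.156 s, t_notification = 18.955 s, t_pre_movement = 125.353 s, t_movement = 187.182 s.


Total = 96.156 + 18.955 + 125.353 + 187.182 = 427.646 s

427.646 s


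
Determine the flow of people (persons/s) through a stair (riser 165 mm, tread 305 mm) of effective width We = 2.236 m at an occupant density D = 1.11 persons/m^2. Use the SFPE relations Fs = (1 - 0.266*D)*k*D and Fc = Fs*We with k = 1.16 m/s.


1 - 0.266*D = 1 - 0.266*1.11 = 0.70474
Fs = 0.70474 * 1.16 * 1.11 = 0.90742 persons/(s*m)
Fc = 0.90742 * 2.236 = 2.0290 persons/s

2.0290 persons/s


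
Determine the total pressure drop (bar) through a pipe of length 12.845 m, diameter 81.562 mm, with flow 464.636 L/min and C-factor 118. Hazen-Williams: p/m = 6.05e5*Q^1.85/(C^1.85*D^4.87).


Q^1.85 = 85933
C^1.85 = 6807.4
D^4.87 = 2.0368e+09
p/m = 0.0037496 bar/m
p_total = 0.0037496 * 12.845 = 0.048164 bar

0.048164 bar


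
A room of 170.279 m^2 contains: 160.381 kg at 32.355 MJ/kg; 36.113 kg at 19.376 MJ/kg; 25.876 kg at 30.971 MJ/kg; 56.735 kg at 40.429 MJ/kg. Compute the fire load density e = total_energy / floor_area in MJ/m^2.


Total energy = 160.381*32.355 + 36.113*19.376 + 25.876*30.971 + 56.735*40.429
= 5189.127 + 699.7255 + 801.4056 + 2293.739
= 8983.998 MJ
e = 8983.998 / 170.279 = 52.760 MJ/m^2

52.760 MJ/m^2


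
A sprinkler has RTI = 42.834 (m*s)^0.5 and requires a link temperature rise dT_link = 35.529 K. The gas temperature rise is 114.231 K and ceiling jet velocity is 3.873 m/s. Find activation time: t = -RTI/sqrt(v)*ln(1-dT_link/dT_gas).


dT_link/dT_gas = 0.31103
ln(1 - 0.31103) = -0.37255
t = -42.834 / sqrt(3.873) * -0.37255 = 8.1088 s

8.1088 s


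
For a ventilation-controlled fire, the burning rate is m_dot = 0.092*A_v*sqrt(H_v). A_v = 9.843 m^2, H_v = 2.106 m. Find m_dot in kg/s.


sqrt(H_v) = 1.4512
m_dot = 0.092 * 9.843 * 1.4512 = 1.3141 kg/s

1.3141 kg/s


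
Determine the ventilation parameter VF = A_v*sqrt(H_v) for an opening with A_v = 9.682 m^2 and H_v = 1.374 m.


sqrt(H_v) = 1.1722
VF = 9.682 * 1.1722 = 11.349 m^(5/2)

11.349 m^(5/2)


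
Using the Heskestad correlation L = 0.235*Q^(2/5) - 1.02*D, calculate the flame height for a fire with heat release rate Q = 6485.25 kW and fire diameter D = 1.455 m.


Q^(2/5) = 33.479
0.235 * Q^(2/5) = 7.8675
1.02 * D = 1.4841
L = 6.3834 m

6.3834 m


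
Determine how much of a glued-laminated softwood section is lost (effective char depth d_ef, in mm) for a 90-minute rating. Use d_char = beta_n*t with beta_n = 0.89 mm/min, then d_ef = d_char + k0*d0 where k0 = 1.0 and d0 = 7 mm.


d_char = 0.89 * 90 = 80.1 mm
d_ef = 80.1 + 1.0*7 = 87.1 mm

87.1 mm


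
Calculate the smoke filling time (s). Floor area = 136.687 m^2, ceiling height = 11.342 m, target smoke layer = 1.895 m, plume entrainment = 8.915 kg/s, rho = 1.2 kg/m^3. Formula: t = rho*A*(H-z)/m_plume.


H - z = 9.447 m
t = 1.2 * 136.687 * 9.447 / 8.915 = 173.81 s

173.81 s


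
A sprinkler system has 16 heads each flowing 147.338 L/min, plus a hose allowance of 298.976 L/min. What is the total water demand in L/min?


Sprinkler demand = 16 * 147.338 = 2357.408 L/min
Total = 2357.408 + 298.976 = 2656.384 L/min

2656.384 L/min


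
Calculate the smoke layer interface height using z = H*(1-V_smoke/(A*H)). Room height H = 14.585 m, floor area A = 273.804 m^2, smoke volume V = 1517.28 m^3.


V/(A*H) = 0.37994
1 - 0.37994 = 0.62006
z = 14.585 * 0.62006 = 9.0435 m

9.0435 m


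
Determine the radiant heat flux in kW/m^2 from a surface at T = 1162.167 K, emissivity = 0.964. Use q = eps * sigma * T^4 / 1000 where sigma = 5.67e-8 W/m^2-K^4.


T^4 = 1.8242e+12
q = 0.964 * 5.67e-8 * 1.8242e+12 / 1000 = 99.709 kW/m^2

99.709 kW/m^2


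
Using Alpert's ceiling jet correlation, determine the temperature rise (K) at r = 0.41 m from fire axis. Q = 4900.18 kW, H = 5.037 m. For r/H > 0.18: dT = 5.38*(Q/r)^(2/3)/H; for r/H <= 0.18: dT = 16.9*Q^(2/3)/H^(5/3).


r/H = 0.41 / 5.037 = 0.081398
r/H <= 0.18, so dT = 16.9*Q^(2/3)/H^(5/3)
Q^(2/3) = 288.50
H^(5/3) = 14.801
dT = 16.9 * 288.50 / 14.801 = 329.41 K

329.41 K


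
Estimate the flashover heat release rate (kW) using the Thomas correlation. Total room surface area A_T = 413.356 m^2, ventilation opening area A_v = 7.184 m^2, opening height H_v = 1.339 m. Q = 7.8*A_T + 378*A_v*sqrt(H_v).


7.8*A_T = 3224.2
sqrt(H_v) = 1.1572
378*A_v*sqrt(H_v) = 3142.3
Q = 3224.2 + 3142.3 = 6366.5 kW

6366.5 kW


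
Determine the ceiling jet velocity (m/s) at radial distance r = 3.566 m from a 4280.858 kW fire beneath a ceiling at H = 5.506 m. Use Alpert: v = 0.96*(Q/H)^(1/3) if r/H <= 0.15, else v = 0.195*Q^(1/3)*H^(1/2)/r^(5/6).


r/H = 3.566 / 5.506 = 0.64766
r/H > 0.15, so v = 0.195*Q^(1/3)*H^(1/2)/r^(5/6)
Q^(1/3) = 16.237
H^(1/2) = 2.3465
r^(5/6) = 2.8850
v = 0.195 * 16.237 * 2.3465 / 2.8850 = 2.5752 m/s

2.5752 m/s


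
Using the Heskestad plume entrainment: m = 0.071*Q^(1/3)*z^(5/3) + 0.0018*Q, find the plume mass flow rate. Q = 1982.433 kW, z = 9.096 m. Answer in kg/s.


Q^(1/3) = 12.562
z^(5/3) = 39.635
First term = 0.071 * 12.562 * 39.635 = 35.352
Second term = 0.0018 * 1982.433 = 3.5684
m = 38.920 kg/s

38.920 kg/s


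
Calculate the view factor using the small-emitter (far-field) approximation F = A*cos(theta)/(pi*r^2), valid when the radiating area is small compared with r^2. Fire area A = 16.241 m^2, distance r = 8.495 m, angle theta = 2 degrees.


cos(2 deg) = 0.99939
pi*r^2 = 226.71
F = 16.241 * 0.99939 / 226.71 = 0.071593

0.071593


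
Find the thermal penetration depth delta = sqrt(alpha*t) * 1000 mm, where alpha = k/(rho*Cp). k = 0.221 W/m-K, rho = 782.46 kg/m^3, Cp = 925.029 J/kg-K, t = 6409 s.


alpha = 0.221 / (782.46 * 925.029) = 3.0533e-07 m^2/s
alpha * t = 0.0019569
delta = sqrt(0.0019569) * 1000 = 44.237 mm

44.237 mm


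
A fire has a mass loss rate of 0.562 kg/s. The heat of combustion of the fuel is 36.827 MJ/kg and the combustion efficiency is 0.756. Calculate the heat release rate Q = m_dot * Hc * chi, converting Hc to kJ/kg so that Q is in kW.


Hc = 36.827 MJ/kg = 36.827 * 1000 kJ/kg = 36827 kJ/kg
Q = 0.562 kg/s * 36827 kJ/kg * 0.756 = 15647 kW

15647 kW


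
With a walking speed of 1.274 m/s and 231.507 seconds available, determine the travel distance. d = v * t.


d = 1.274 * 231.507 = 294.94 m

294.94 m


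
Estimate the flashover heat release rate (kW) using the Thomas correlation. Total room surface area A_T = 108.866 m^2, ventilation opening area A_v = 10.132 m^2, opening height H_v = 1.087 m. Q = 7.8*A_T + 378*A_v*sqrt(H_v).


7.8*A_T = 849.15
sqrt(H_v) = 1.0426
378*A_v*sqrt(H_v) = 3993.0
Q = 849.15 + 3993.0 = 4842.2 kW

4842.2 kW


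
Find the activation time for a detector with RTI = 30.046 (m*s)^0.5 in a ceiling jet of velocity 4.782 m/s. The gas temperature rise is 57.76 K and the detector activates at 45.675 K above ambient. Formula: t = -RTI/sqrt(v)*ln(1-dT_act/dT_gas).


dT_act/dT_gas = 0.79077
ln(1 - 0.79077) = -1.5643
t = -30.046 / sqrt(4.782) * -1.5643 = 21.494 s

21.494 s


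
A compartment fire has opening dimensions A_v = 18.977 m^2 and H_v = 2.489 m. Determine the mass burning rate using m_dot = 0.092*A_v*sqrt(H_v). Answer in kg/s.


sqrt(H_v) = 1.5777
m_dot = 0.092 * 18.977 * 1.5777 = 2.7544 kg/s

2.7544 kg/s


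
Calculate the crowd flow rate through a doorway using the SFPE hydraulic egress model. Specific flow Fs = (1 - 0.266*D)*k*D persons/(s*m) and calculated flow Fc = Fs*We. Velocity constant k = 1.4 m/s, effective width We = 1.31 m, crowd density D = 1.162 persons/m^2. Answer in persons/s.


1 - 0.266*D = 1 - 0.266*1.162 = 0.69091
Fs = 0.69091 * 1.4 * 1.162 = 1.1240 persons/(s*m)
Fc = 1.1240 * 1.31 = 1.4724 persons/s

1.4724 persons/s


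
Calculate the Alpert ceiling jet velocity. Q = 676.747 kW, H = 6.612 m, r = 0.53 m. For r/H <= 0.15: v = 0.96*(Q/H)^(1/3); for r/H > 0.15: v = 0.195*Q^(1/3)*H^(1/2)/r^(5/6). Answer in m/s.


r/H = 0.53 / 6.612 = 0.080157
r/H <= 0.15, so v = 0.96*(Q/H)^(1/3)
Q/H = 102.35
(Q/H)^(1/3) = 4.6777
v = 0.96 * 4.6777 = 4.4906 m/s

4.4906 m/s


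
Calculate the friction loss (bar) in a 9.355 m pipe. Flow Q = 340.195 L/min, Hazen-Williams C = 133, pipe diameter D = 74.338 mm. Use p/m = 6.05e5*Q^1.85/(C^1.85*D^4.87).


Q^1.85 = 48272
C^1.85 = 8494.3
D^4.87 = 1.2966e+09
p/m = 0.0026517 bar/m
p_total = 0.0026517 * 9.355 = 0.024807 bar

0.024807 bar


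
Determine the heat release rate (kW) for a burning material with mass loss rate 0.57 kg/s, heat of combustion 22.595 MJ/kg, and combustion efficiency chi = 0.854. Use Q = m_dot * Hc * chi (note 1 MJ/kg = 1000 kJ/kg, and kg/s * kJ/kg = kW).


Hc = 22.595 MJ/kg = 22.595 * 1000 kJ/kg = 22595 kJ/kg
Q = 0.57 kg/s * 22595 kJ/kg * 0.854 = 10999 kW

10999 kW


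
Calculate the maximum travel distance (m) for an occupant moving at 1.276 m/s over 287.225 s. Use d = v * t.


d = 1.276 * 287.225 = 366.50 m

366.50 m


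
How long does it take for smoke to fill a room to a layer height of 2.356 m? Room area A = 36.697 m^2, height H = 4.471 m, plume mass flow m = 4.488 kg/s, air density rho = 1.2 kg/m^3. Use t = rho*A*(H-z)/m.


H - z = 2.115 m
t = 1.2 * 36.697 * 2.115 / 4.488 = 20.752 s

20.752 s


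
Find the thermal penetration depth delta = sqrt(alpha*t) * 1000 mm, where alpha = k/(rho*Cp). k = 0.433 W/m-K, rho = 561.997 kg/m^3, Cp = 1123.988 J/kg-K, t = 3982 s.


alpha = 0.433 / (561.997 * 1123.988) = 6.8548e-07 m^2/s
alpha * t = 0.0027296
delta = sqrt(0.0027296) * 1000 = 52.245 mm

52.245 mm


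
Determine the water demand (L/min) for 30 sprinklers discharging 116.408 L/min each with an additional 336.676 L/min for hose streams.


Sprinkler demand = 30 * 116.408 = 3492.24 L/min
Total = 3492.24 + 336.676 = 3828.916 L/min

3828.916 L/min


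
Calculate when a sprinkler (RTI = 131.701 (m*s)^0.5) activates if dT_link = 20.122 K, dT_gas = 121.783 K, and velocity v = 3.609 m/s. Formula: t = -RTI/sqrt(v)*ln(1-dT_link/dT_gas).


dT_link/dT_gas = 0.16523
ln(1 - 0.16523) = -0.18060
t = -131.701 / sqrt(3.609) * -0.18060 = 12.520 s

12.520 s


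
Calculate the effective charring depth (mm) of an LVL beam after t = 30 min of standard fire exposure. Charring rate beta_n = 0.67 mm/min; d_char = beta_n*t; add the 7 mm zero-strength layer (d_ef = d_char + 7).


d_char = 0.67 * 30 = 20.1 mm
d_ef = 20.1 + 1.0*7 = 27.1 mm

27.1 mm


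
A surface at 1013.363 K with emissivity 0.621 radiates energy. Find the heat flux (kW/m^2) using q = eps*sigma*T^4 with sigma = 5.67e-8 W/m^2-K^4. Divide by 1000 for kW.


T^4 = 1.0545e+12
q = 0.621 * 5.67e-8 * 1.0545e+12 / 1000 = 37.131 kW/m^2

37.131 kW/m^2


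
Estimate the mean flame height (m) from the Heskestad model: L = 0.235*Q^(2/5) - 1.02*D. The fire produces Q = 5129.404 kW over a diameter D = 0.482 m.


Q^(2/5) = 30.481
0.235 * Q^(2/5) = 7.1630
1.02 * D = 0.49164
L = 6.6714 m

6.6714 m


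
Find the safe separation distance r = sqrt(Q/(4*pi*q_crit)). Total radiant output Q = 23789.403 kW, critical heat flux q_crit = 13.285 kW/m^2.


4*pi*q_crit = 166.94
Q/(4*pi*q_crit) = 142.50
r = sqrt(142.50) = 11.937 m

11.937 m
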